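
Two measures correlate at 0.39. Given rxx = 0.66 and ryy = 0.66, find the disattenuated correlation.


r_corrected = rxy / sqrt(rxx * ryy)
= 0.39 / sqrt(0.66 * 0.66)
= 0.39 / sqrt(0.4356)
= 0.39 / 0.66
r_corrected = 0.5909

0.5909


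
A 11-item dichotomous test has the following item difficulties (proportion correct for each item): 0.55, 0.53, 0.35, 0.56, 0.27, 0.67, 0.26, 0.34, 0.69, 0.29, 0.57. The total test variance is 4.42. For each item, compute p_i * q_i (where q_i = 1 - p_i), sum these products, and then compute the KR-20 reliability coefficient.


For each item, compute p_i * q_i:
  Item 1: 0.55 * 0.45 = 0.2475
  Item 2: 0.53 * 0.47 = 0.2491
  Item 3: 0.35 * 0.65 = 0.2275
  Item 4: 0.56 * 0.44 = 0.2464
  Item 5: 0.27 * 0.73 = 0.1971
  Item 6: 0.67 * 0.33 = 0.2211
  Item 7: 0.26 * 0.74 = 0.1924
  Item 8: 0.34 * 0.66 = 0.2244
  Item 9: 0.69 * 0.31 = 0.2139
  Item 10: 0.29 * 0.71 = 0.2059
  Item 11: 0.57 * 0.43 = 0.2451
Sum(p_i * q_i) = 0.2475 + 0.2491 + 0.2275 + 0.2464 + 0.1971 + 0.2211 + 0.1924 + 0.2244 + 0.2139 + 0.2059 + 0.2451 = 2.4704
KR-20 = (k/(k-1)) * (1 - Sum(p_i*q_i) / Var_total)
= (11/10) * (1 - 2.4704/4.42)
= 1.1 * 0.4411
KR-20 = 0.4852

0.4852


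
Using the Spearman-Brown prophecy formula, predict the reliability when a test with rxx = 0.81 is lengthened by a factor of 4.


r_new = (n * rxx) / (1 + (n-1) * rxx)
r_new = (4 * 0.81) / (1 + 3 * 0.81)
r_new = 3.24 / 3.43
r_new = 0.9446

0.9446


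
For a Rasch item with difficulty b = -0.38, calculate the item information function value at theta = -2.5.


P = 1/(1+exp(-(-2.5--0.38))) = 0.1072
I = P*(1-P) = 0.1072 * 0.8928
I = 0.0957

0.0957


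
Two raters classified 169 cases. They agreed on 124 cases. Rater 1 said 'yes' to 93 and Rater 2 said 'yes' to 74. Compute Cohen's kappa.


P_o = 124/169 = 0.733728
P_e = (93*74 + 76*95) / 28561 = 0.49375
kappa = (P_o - P_e) / (1 - P_e)
kappa = (0.733728 - 0.49375) / (1 - 0.49375)
kappa = 0.474

0.474


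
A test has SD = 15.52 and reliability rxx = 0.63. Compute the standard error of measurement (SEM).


SEM = SD * sqrt(1 - rxx)
SEM = 15.52 * sqrt(1 - 0.63)
SEM = 15.52 * sqrt(0.37) = 15.52 * 0.608276
SEM = 9.4404

9.4404


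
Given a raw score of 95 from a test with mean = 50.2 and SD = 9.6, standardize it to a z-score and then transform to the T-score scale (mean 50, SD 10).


z = (X - mean) / SD = (95 - 50.2) / 9.6
z = 44.8 / 9.6
z = 4.6667
T-score = T = 50 + 10z
Carry z at full precision (z = 44.8 / 9.6) into the conversion:
T-score = 50 + 10 * (44.8 / 9.6) = 50 + 448 / 9.6
T-score = 50 + 46.6667
T-score = 96.6667

96.6667


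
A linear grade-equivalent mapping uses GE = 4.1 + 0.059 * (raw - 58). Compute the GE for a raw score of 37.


raw - median = 37 - 58 = -21
slope * diff = 0.059 * -21 = -1.239
GE = 4.1 + -1.239
GE = 2.861

2.861


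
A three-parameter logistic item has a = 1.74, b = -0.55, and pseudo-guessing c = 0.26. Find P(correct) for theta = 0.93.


logit = 1.74*(0.93 - -0.55) = 2.5752
P* = 1/(1 + exp(-2.5752)) = 0.9292
P = 0.26 + (1 - 0.26) * 0.9292
P = 0.9476

0.9476


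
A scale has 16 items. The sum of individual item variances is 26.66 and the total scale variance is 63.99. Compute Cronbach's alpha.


alpha = (k/(k-1)) * (1 - sum(si^2)/s_total^2)
= (16/15) * (1 - 26.66/63.99)
alpha = 0.6223

0.6223


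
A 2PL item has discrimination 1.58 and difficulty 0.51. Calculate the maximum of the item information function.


For 2PL, max info at theta = b = 0.51
I_max = a^2 / 4 = 1.58^2 / 4
= 2.4964 / 4
I_max = 0.6241

0.6241


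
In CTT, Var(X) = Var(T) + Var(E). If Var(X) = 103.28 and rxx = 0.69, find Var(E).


var_true = rxx * var_obs = 0.69 * 103.28 = 71.2632
var_error = var_obs - var_true
var_error = 103.28 - 71.2632
var_error = 32.0168

32.0168


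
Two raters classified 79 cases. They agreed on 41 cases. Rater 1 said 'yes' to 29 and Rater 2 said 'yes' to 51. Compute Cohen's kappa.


P_o = 41/79 = 0.518987
P_e = (29*51 + 50*28) / 6241 = 0.461304
kappa = (P_o - P_e) / (1 - P_e)
kappa = (0.518987 - 0.461304) / (1 - 0.461304)
kappa = 0.1071

0.1071


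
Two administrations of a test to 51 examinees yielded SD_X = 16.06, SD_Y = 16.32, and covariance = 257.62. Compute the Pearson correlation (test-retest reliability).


r = cov(X,Y) / (SD_X * SD_Y)
r = 257.62 / (16.06 * 16.32)
r = 257.62 / 262.0992
r = 0.9829

0.9829


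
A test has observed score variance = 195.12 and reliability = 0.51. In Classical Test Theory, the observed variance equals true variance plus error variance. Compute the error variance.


var_true = rxx * var_obs = 0.51 * 195.12 = 99.5112
var_error = var_obs - var_true
var_error = 195.12 - 99.5112
var_error = 95.6088

95.6088


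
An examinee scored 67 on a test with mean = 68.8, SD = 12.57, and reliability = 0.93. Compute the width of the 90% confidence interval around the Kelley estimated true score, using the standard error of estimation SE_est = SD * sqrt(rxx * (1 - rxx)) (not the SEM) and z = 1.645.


True score estimate = 0.93*67 + 0.07*68.8 = 67.126
SE_est = SD * sqrt(rxx * (1 - rxx)) = 12.57 * sqrt(0.93 * 0.07) = 12.57 * sqrt(0.0651) = 3.207198
CI = T_est +/- z * SE_est, so width = 2 * z * SE_est = 2 * 1.645 * 3.207198
Width = 10.5517

10.5517


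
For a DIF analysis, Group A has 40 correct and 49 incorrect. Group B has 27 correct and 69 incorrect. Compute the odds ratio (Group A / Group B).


Odds_A = 40/49 = 0.8163
Odds_B = 27/69 = 0.3913
OR = Odds_A / Odds_B = 0.8163 / 0.3913
Exactly, OR = (40 * 69) / (49 * 27) = 2760 / 1323
OR = 2.0862

2.0862


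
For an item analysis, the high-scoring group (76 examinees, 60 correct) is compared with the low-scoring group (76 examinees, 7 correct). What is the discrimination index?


p_upper = 60/76 = 0.7895
p_lower = 7/76 = 0.0921
D = 0.7895 - 0.0921 = 0.6974

0.6974


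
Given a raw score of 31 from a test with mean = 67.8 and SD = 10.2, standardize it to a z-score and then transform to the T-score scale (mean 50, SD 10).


z = (X - mean) / SD = (31 - 67.8) / 10.2
z = -36.8 / 10.2
z = -3.6078
T-score = T = 50 + 10z
Carry z at full precision (z = -36.8 / 10.2) into the conversion:
T-score = 50 + 10 * (-36.8 / 10.2) = 50 + -368 / 10.2
T-score = 50 + -36.0784
T-score = 13.9216

13.9216


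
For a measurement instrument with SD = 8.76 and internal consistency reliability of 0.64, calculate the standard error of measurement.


SEM = SD * sqrt(1 - rxx)
SEM = 8.76 * sqrt(1 - 0.64)
SEM = 8.76 * sqrt(0.36) = 8.76 * 0.6
SEM = 5.256

5.256


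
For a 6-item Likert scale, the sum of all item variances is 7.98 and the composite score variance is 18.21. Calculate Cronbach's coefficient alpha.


alpha = (k/(k-1)) * (1 - sum(si^2)/s_total^2)
= (6/5) * (1 - 7.98/18.21)
alpha = 0.6741

0.6741


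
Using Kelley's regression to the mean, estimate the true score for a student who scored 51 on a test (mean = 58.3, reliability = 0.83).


T_est = rxx * X + (1 - rxx) * mean
T_est = 0.83 * 51 + 0.17 * 58.3
T_est = 42.33 + 9.911
T_est = 52.241

52.241


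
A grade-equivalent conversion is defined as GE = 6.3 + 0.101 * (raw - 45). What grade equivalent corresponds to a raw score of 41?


raw - median = 41 - 45 = -4
slope * diff = 0.101 * -4 = -0.404
GE = 6.3 + -0.404
GE = 5.896

5.896


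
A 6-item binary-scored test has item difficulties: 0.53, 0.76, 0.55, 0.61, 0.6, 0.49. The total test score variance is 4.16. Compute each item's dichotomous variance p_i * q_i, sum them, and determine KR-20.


For each item, compute p_i * q_i:
  Item 1: 0.53 * 0.47 = 0.2491
  Item 2: 0.76 * 0.24 = 0.1824
  Item 3: 0.55 * 0.45 = 0.2475
  Item 4: 0.61 * 0.39 = 0.2379
  Item 5: 0.6 * 0.4 = 0.24
  Item 6: 0.49 * 0.51 = 0.2499
Sum(p_i * q_i) = 0.2491 + 0.1824 + 0.2475 + 0.2379 + 0.24 + 0.2499 = 1.4068
KR-20 = (k/(k-1)) * (1 - Sum(p_i*q_i) / Var_total)
= (6/5) * (1 - 1.4068/4.16)
= 1.2 * 0.6618
KR-20 = 0.7942

0.7942


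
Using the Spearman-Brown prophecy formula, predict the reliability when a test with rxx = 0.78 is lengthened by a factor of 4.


r_new = (n * rxx) / (1 + (n-1) * rxx)
r_new = (4 * 0.78) / (1 + 3 * 0.78)
r_new = 3.12 / 3.34
r_new = 0.9341

0.9341


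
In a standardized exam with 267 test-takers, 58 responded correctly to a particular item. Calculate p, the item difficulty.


Item difficulty p = number correct / total examinees
p = 58 / 267
p = 0.2172

0.2172


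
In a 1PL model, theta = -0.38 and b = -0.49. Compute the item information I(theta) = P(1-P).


P = 1/(1+exp(-(-0.38--0.49))) = 0.5275
I = P*(1-P) = 0.5275 * 0.4725
I = 0.2492

0.2492


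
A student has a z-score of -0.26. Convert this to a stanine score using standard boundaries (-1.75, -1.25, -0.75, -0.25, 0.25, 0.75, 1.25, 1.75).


Stanine boundaries: [-1.75, -1.25, -0.75, -0.25, 0.25, 0.75, 1.25, 1.75]
z = -0.26
Check each boundary:
  z >= -1.75 -> could be stanine 2
  z >= -1.25 -> could be stanine 3
  z >= -0.75 -> could be stanine 4
  z < -0.25
  z < 0.25
  z < 0.75
  z < 1.25
  z < 1.75
Highest qualifying boundary gives stanine = 4

4


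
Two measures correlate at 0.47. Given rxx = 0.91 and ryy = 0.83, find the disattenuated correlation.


r_corrected = rxy / sqrt(rxx * ryy)
= 0.47 / sqrt(0.91 * 0.83)
= 0.47 / sqrt(0.7553)
= 0.47 / 0.86908
r_corrected = 0.5408

0.5408


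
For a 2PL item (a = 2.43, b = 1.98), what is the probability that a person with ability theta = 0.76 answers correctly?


a*(theta - b) = 2.43 * (0.76 - 1.98) = -2.9646
exp(--2.9646) = 19.3869
P = 1 / (1 + 19.3869)
P = 0.0491

0.0491


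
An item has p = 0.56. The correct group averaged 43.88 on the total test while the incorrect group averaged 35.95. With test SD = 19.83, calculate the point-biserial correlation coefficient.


q = 1 - p = 0.44
rpb = ((M1 - M0) / SD) * sqrt(p * q)
rpb = ((43.88 - 35.95) / 19.83) * sqrt(0.56 * 0.44)
rpb = 0.1985

0.1985


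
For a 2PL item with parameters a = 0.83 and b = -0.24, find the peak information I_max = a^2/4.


For 2PL, max info at theta = b = -0.24
I_max = a^2 / 4 = 0.83^2 / 4
= 0.6889 / 4
I_max = 0.1722

0.1722


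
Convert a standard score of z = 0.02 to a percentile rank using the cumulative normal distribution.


CDF(z) = 0.5 * (1 + erf(z/sqrt(2)))
erf(0.0141) = 0.016
CDF = 0.508
Percentile rank = 0.508 * 100 = 50.8

50.8


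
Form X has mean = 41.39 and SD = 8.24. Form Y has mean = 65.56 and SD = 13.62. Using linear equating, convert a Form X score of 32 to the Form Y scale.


slope = SD_Y / SD_X = 13.62 / 8.24 ~ 1.6529
intercept = mean_Y - slope * mean_X = 65.56 - (13.62 / 8.24) * 41.39 ~ -2.8541
Y = slope * X + intercept. To avoid rounding drift from the rounded slope/intercept, evaluate the equivalent form Y = mean_Y + SD_Y * (X - mean_X) / SD_X at full precision:
Y = 65.56 + 13.62 * (32 - 41.39) / 8.24
Y = 65.56 - 13.62 * 9.39 / 8.24
Y = 65.56 - 127.8918 / 8.24
Y = 65.56 - 15.5208
Y = 50.0392

50.0392


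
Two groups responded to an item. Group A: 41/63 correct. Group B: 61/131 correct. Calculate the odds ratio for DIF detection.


Odds_A = 41/22 = 1.8636
Odds_B = 61/70 = 0.8714
OR = Odds_A / Odds_B = 1.8636 / 0.8714
Exactly, OR = (41 * 70) / (22 * 61) = 2870 / 1342
OR = 2.1386

2.1386


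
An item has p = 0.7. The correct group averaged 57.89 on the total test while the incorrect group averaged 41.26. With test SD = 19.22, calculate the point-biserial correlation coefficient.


q = 1 - p = 0.3
rpb = ((M1 - M0) / SD) * sqrt(p * q)
rpb = ((57.89 - 41.26) / 19.22) * sqrt(0.7 * 0.3)
rpb = 0.3965

0.3965


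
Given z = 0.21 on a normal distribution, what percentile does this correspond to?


CDF(z) = 0.5 * (1 + erf(z/sqrt(2)))
erf(0.1485) = 0.1663
CDF = 0.5832
Percentile rank = 0.5832 * 100 = 58.32

58.32


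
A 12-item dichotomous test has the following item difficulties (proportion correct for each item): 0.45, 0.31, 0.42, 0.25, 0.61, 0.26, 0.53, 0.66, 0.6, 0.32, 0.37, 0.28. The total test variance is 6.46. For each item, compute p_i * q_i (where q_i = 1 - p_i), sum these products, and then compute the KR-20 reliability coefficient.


For each item, compute p_i * q_i:
  Item 1: 0.45 * 0.55 = 0.2475
  Item 2: 0.31 * 0.69 = 0.2139
  Item 3: 0.42 * 0.58 = 0.2436
  Item 4: 0.25 * 0.75 = 0.1875
  Item 5: 0.61 * 0.39 = 0.2379
  Item 6: 0.26 * 0.74 = 0.1924
  Item 7: 0.53 * 0.47 = 0.2491
  Item 8: 0.66 * 0.34 = 0.2244
  Item 9: 0.6 * 0.4 = 0.24
  Item 10: 0.32 * 0.68 = 0.2176
  Item 11: 0.37 * 0.63 = 0.2331
  Item 12: 0.28 * 0.72 = 0.2016
Sum(p_i * q_i) = 0.2475 + 0.2139 + 0.2436 + 0.1875 + 0.2379 + 0.1924 + 0.2491 + 0.2244 + 0.24 + 0.2176 + 0.2331 + 0.2016 = 2.6886
KR-20 = (k/(k-1)) * (1 - Sum(p_i*q_i) / Var_total)
= (12/11) * (1 - 2.6886/6.46)
= 1.0909 * 0.5838
KR-20 = 0.6369

0.6369


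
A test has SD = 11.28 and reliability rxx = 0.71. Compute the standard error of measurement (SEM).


SEM = SD * sqrt(1 - rxx)
SEM = 11.28 * sqrt(1 - 0.71)
SEM = 11.28 * sqrt(0.29) = 11.28 * 0.538516
SEM = 6.0745

6.0745


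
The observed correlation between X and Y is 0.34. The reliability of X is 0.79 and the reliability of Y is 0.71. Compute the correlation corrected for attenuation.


r_corrected = rxy / sqrt(rxx * ryy)
= 0.34 / sqrt(0.79 * 0.71)
= 0.34 / sqrt(0.5609)
= 0.34 / 0.748933
r_corrected = 0.454

0.454


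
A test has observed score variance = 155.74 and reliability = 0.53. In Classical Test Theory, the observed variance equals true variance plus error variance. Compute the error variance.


var_true = rxx * var_obs = 0.53 * 155.74 = 82.5422
var_error = var_obs - var_true
var_error = 155.74 - 82.5422
var_error = 73.1978

73.1978


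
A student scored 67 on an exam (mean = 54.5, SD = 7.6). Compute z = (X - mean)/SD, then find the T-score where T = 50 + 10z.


z = (X - mean) / SD = (67 - 54.5) / 7.6
z = 12.5 / 7.6
z = 1.6447
T-score = T = 50 + 10z
Carry z at full precision (z = 12.5 / 7.6) into the conversion:
T-score = 50 + 10 * (12.5 / 7.6) = 50 + 125 / 7.6
T-score = 50 + 16.4474
T-score = 66.4474

66.4474


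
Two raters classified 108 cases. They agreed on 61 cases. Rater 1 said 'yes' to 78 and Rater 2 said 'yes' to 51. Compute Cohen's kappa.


P_o = 61/108 = 0.564815
P_e = (78*51 + 30*57) / 11664 = 0.487654
kappa = (P_o - P_e) / (1 - P_e)
kappa = (0.564815 - 0.487654) / (1 - 0.487654)
kappa = 0.1506

0.1506


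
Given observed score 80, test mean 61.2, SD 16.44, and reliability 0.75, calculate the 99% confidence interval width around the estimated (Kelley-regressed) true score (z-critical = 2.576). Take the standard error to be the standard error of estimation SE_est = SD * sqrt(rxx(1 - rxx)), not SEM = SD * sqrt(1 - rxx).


True score estimate = 0.75*80 + 0.25*61.2 = 75.3
SE_est = SD * sqrt(rxx * (1 - rxx)) = 16.44 * sqrt(0.75 * 0.25) = 16.44 * sqrt(0.1875) = 7.118729
CI = T_est +/- z * SE_est, so width = 2 * z * SE_est = 2 * 2.576 * 7.118729
Width = 36.6757

36.6757


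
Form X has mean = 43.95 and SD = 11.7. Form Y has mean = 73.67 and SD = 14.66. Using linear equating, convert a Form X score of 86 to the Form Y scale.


slope = SD_Y / SD_X = 14.66 / 11.7 ~ 1.253
intercept = mean_Y - slope * mean_X = 73.67 - (14.66 / 11.7) * 43.95 ~ 18.601
Y = slope * X + intercept. To avoid rounding drift from the rounded slope/intercept, evaluate the equivalent form Y = mean_Y + SD_Y * (X - mean_X) / SD_X at full precision:
Y = 73.67 + 14.66 * (86 - 43.95) / 11.7
Y = 73.67 + 14.66 * 42.05 / 11.7
Y = 73.67 + 616.453 / 11.7
Y = 73.67 + 52.6883
Y = 126.3583

126.3583


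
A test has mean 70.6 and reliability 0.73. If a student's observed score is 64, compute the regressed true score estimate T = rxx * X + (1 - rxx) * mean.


T_est = rxx * X + (1 - rxx) * mean
T_est = 0.73 * 64 + 0.27 * 70.6
T_est = 46.72 + 19.062
T_est = 65.782

65.782


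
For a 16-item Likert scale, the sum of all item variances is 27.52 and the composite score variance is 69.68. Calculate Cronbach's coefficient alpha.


alpha = (k/(k-1)) * (1 - sum(si^2)/s_total^2)
= (16/15) * (1 - 27.52/69.68)
alpha = 0.6454

0.6454


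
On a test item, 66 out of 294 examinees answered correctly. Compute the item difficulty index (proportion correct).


Item difficulty p = number correct / total examinees
p = 66 / 294
p = 0.2245

0.2245


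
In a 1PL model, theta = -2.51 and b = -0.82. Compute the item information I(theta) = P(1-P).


P = 1/(1+exp(-(-2.51--0.82))) = 0.1558
I = P*(1-P) = 0.1558 * 0.8442
I = 0.1315

0.1315


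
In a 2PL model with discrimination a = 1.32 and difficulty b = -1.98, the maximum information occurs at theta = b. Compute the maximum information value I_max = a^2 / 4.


For 2PL, max info at theta = b = -1.98
I_max = a^2 / 4 = 1.32^2 / 4
= 1.7424 / 4
I_max = 0.4356

0.4356


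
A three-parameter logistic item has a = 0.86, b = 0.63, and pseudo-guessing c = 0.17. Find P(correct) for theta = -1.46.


logit = 0.86*(-1.46 - 0.63) = -1.7974
P* = 1/(1 + exp(--1.7974)) = 0.1422
P = 0.17 + (1 - 0.17) * 0.1422
P = 0.288

0.288


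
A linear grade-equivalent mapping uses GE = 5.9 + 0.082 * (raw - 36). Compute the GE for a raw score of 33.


raw - median = 33 - 36 = -3
slope * diff = 0.082 * -3 = -0.246
GE = 5.9 + -0.246
GE = 5.654

5.654


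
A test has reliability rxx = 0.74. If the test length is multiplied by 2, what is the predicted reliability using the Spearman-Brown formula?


r_new = (n * rxx) / (1 + (n-1) * rxx)
r_new = (2 * 0.74) / (1 + 1 * 0.74)
r_new = 1.48 / 1.74
r_new = 0.8506

0.8506


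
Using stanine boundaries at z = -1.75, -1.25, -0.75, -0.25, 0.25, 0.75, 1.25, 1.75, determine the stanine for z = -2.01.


Stanine boundaries: [-1.75, -1.25, -0.75, -0.25, 0.25, 0.75, 1.25, 1.75]
z = -2.01
Check each boundary:
  z < -1.75
  z < -1.25
  z < -0.75
  z < -0.25
  z < 0.25
  z < 0.75
  z < 1.25
  z < 1.75
Highest qualifying boundary gives stanine = 1

1


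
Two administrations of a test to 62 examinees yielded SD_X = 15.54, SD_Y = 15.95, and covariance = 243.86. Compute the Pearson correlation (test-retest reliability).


r = cov(X,Y) / (SD_X * SD_Y)
r = 243.86 / (15.54 * 15.95)
r = 243.86 / 247.863
r = 0.9838

0.9838


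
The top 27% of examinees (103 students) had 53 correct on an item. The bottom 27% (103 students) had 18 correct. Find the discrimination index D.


p_upper = 53/103 = 0.5146
p_lower = 18/103 = 0.1748
D = 0.5146 - 0.1748 = 0.3398

0.3398


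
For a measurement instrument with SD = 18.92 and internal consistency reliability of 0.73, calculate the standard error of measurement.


SEM = SD * sqrt(1 - rxx)
SEM = 18.92 * sqrt(1 - 0.73)
SEM = 18.92 * sqrt(0.27) = 18.92 * 0.519615
SEM = 9.8311

9.8311


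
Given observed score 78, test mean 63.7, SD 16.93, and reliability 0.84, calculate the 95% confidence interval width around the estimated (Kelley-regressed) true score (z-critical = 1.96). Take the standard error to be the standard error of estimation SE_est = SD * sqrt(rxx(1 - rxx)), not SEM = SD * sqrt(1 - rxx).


True score estimate = 0.84*78 + 0.16*63.7 = 75.712
SE_est = SD * sqrt(rxx * (1 - rxx)) = 16.93 * sqrt(0.84 * 0.16) = 16.93 * sqrt(0.1344) = 6.206641
CI = T_est +/- z * SE_est, so width = 2 * z * SE_est = 2 * 1.96 * 6.206641
Width = 24.33

24.33


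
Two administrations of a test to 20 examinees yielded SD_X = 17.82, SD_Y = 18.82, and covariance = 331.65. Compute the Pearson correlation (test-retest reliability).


r = cov(X,Y) / (SD_X * SD_Y)
r = 331.65 / (17.82 * 18.82)
r = 331.65 / 335.3724
r = 0.9889

0.9889


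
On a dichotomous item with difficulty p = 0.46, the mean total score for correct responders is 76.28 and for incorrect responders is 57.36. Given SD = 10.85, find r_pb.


q = 1 - p = 0.54
rpb = ((M1 - M0) / SD) * sqrt(p * q)
rpb = ((76.28 - 57.36) / 10.85) * sqrt(0.46 * 0.54)
rpb = 0.8691

0.8691


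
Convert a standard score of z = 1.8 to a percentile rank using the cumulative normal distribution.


CDF(z) = 0.5 * (1 + erf(z/sqrt(2)))
erf(1.2728) = 0.9281
CDF = 0.9641
Percentile rank = 0.9641 * 100 = 96.41

96.41


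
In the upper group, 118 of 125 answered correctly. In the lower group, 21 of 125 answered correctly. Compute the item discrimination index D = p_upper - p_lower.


p_upper = 118/125 = 0.944
p_lower = 21/125 = 0.168
D = 0.944 - 0.168 = 0.776

0.776


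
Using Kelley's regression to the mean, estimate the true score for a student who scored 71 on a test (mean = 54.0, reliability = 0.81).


T_est = rxx * X + (1 - rxx) * mean
T_est = 0.81 * 71 + 0.19 * 54.0
T_est = 57.51 + 10.26
T_est = 67.77

67.77


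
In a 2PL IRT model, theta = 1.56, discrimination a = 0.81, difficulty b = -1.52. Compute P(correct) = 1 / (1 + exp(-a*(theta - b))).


a*(theta - b) = 0.81 * (1.56 - -1.52) = 2.4948
exp(-2.4948) = 0.0825
P = 1 / (1 + 0.0825)
P = 0.9238

0.9238


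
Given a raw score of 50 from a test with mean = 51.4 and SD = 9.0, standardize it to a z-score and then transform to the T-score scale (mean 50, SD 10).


z = (X - mean) / SD = (50 - 51.4) / 9.0
z = -1.4 / 9.0
z = -0.1556
T-score = T = 50 + 10z
Carry z at full precision (z = -1.4 / 9.0) into the conversion:
T-score = 50 + 10 * (-1.4 / 9.0) = 50 + -14 / 9.0
T-score = 50 + -1.5556
T-score = 48.4444

48.4444


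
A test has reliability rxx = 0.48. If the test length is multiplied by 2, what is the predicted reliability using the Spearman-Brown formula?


r_new = (n * rxx) / (1 + (n-1) * rxx)
r_new = (2 * 0.48) / (1 + 1 * 0.48)
r_new = 0.96 / 1.48
r_new = 0.6486

0.6486


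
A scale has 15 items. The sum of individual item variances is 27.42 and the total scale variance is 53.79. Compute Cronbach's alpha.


alpha = (k/(k-1)) * (1 - sum(si^2)/s_total^2)
= (15/14) * (1 - 27.42/53.79)
alpha = 0.5253

0.5253


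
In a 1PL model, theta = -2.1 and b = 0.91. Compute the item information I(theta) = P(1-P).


P = 1/(1+exp(-(-2.1-0.91))) = 0.047
I = P*(1-P) = 0.047 * 0.953
I = 0.0448

0.0448


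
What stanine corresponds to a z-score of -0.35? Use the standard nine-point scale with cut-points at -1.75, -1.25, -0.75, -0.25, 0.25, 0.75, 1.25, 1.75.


Stanine boundaries: [-1.75, -1.25, -0.75, -0.25, 0.25, 0.75, 1.25, 1.75]
z = -0.35
Check each boundary:
  z >= -1.75 -> could be stanine 2
  z >= -1.25 -> could be stanine 3
  z >= -0.75 -> could be stanine 4
  z < -0.25
  z < 0.25
  z < 0.75
  z < 1.25
  z < 1.75
Highest qualifying boundary gives stanine = 4

4


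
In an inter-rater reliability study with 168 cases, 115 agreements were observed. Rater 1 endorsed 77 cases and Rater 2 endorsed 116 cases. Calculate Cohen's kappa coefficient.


P_o = 115/168 = 0.684524
P_e = (77*116 + 91*52) / 28224 = 0.484127
kappa = (P_o - P_e) / (1 - P_e)
kappa = (0.684524 - 0.484127) / (1 - 0.484127)
kappa = 0.3885

0.3885


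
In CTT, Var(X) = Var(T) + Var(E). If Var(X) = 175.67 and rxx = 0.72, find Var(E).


var_true = rxx * var_obs = 0.72 * 175.67 = 126.4824
var_error = var_obs - var_true
var_error = 175.67 - 126.4824
var_error = 49.1876

49.1876


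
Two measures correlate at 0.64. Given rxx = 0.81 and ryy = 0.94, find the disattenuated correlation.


r_corrected = rxy / sqrt(rxx * ryy)
= 0.64 / sqrt(0.81 * 0.94)
= 0.64 / sqrt(0.7614)
= 0.64 / 0.872582
r_corrected = 0.7335

0.7335


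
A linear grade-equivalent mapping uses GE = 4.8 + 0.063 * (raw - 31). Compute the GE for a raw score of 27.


raw - median = 27 - 31 = -4
slope * diff = 0.063 * -4 = -0.252
GE = 4.8 + -0.252
GE = 4.548

4.548


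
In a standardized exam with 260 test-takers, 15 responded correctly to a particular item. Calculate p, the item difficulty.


Item difficulty p = number correct / total examinees
p = 15 / 260
p = 0.0577

0.0577


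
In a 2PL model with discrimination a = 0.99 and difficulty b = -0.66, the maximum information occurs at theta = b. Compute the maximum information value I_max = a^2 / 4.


For 2PL, max info at theta = b = -0.66
I_max = a^2 / 4 = 0.99^2 / 4
= 0.9801 / 4
I_max = 0.245

0.245


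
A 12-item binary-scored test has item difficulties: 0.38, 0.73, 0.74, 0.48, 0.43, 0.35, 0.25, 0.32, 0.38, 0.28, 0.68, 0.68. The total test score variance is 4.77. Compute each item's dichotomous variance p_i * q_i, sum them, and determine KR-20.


For each item, compute p_i * q_i:
  Item 1: 0.38 * 0.62 = 0.2356
  Item 2: 0.73 * 0.27 = 0.1971
  Item 3: 0.74 * 0.26 = 0.1924
  Item 4: 0.48 * 0.52 = 0.2496
  Item 5: 0.43 * 0.57 = 0.2451
  Item 6: 0.35 * 0.65 = 0.2275
  Item 7: 0.25 * 0.75 = 0.1875
  Item 8: 0.32 * 0.68 = 0.2176
  Item 9: 0.38 * 0.62 = 0.2356
  Item 10: 0.28 * 0.72 = 0.2016
  Item 11: 0.68 * 0.32 = 0.2176
  Item 12: 0.68 * 0.32 = 0.2176
Sum(p_i * q_i) = 0.2356 + 0.1971 + 0.1924 + 0.2496 + 0.2451 + 0.2275 + 0.1875 + 0.2176 + 0.2356 + 0.2016 + 0.2176 + 0.2176 = 2.6248
KR-20 = (k/(k-1)) * (1 - Sum(p_i*q_i) / Var_total)
= (12/11) * (1 - 2.6248/4.77)
= 1.0909 * 0.4497
KR-20 = 0.4906

0.4906


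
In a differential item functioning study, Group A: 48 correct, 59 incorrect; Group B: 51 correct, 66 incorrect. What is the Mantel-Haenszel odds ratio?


Odds_A = 48/59 = 0.8136
Odds_B = 51/66 = 0.7727
OR = Odds_A / Odds_B = 0.8136 / 0.7727
Exactly, OR = (48 * 66) / (59 * 51) = 3168 / 3009
OR = 1.0528

1.0528


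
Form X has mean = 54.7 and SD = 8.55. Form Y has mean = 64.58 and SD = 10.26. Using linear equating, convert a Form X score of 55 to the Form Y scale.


slope = SD_Y / SD_X = 10.26 / 8.55 ~ 1.2
intercept = mean_Y - slope * mean_X = 64.58 - (10.26 / 8.55) * 54.7 ~ -1.06
Y = slope * X + intercept. To avoid rounding drift from the rounded slope/intercept, evaluate the equivalent form Y = mean_Y + SD_Y * (X - mean_X) / SD_X at full precision:
Y = 64.58 + 10.26 * (55 - 54.7) / 8.55
Y = 64.58 + 10.26 * 0.3 / 8.55
Y = 64.58 + 3.078 / 8.55
Y = 64.58 + 0.36
Y = 64.94

64.94


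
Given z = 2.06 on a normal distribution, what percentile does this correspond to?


CDF(z) = 0.5 * (1 + erf(z/sqrt(2)))
erf(1.4566) = 0.9606
CDF = 0.9803
Percentile rank = 0.9803 * 100 = 98.03

98.03


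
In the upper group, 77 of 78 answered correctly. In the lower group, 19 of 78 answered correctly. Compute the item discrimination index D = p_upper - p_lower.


p_upper = 77/78 = 0.9872
p_lower = 19/78 = 0.2436
D = 0.9872 - 0.2436 = 0.7436

0.7436


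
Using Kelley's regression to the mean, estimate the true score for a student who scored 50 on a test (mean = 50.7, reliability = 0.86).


T_est = rxx * X + (1 - rxx) * mean
T_est = 0.86 * 50 + 0.14 * 50.7
T_est = 43.0 + 7.098
T_est = 50.098

50.098


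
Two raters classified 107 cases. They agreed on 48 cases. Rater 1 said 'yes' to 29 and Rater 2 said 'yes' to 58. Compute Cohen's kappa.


P_o = 48/107 = 0.448598
P_e = (29*58 + 78*49) / 11449 = 0.480741
kappa = (P_o - P_e) / (1 - P_e)
kappa = (0.448598 - 0.480741) / (1 - 0.480741)
kappa = -0.0619

-0.0619


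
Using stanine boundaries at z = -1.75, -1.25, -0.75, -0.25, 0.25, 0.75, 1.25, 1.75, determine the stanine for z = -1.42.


Stanine boundaries: [-1.75, -1.25, -0.75, -0.25, 0.25, 0.75, 1.25, 1.75]
z = -1.42
Check each boundary:
  z >= -1.75 -> could be stanine 2
  z < -1.25
  z < -0.75
  z < -0.25
  z < 0.25
  z < 0.75
  z < 1.25
  z < 1.75
Highest qualifying boundary gives stanine = 2

2


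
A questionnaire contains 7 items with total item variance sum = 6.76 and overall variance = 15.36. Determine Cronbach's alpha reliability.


alpha = (k/(k-1)) * (1 - sum(si^2)/s_total^2)
= (7/6) * (1 - 6.76/15.36)
alpha = 0.6532

0.6532


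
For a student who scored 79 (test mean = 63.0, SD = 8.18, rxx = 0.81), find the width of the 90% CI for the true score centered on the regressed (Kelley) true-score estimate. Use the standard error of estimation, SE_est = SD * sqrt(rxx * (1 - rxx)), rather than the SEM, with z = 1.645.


True score estimate = 0.81*79 + 0.19*63.0 = 75.96
SE_est = SD * sqrt(rxx * (1 - rxx)) = 8.18 * sqrt(0.81 * 0.19) = 8.18 * sqrt(0.1539) = 3.209021
CI = T_est +/- z * SE_est, so width = 2 * z * SE_est = 2 * 1.645 * 3.209021
Width = 10.5577

10.5577


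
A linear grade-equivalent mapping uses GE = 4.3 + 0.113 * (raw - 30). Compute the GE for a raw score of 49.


raw - median = 49 - 30 = 19
slope * diff = 0.113 * 19 = 2.147
GE = 4.3 + 2.147
GE = 6.447

6.447


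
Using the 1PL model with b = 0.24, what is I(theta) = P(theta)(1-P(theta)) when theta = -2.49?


P = 1/(1+exp(-(-2.49-0.24))) = 0.0612
I = P*(1-P) = 0.0612 * 0.9388
I = 0.0575

0.0575


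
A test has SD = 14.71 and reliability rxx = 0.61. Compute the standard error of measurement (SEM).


SEM = SD * sqrt(1 - rxx)
SEM = 14.71 * sqrt(1 - 0.61)
SEM = 14.71 * sqrt(0.39) = 14.71 * 0.6245
SEM = 9.1864

9.1864


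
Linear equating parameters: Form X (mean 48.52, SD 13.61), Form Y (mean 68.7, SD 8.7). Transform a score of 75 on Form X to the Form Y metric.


slope = SD_Y / SD_X = 8.7 / 13.61 ~ 0.6392
intercept = mean_Y - slope * mean_X = 68.7 - (8.7 / 13.61) * 48.52 ~ 37.6843
Y = slope * X + intercept. To avoid rounding drift from the rounded slope/intercept, evaluate the equivalent form Y = mean_Y + SD_Y * (X - mean_X) / SD_X at full precision:
Y = 68.7 + 8.7 * (75 - 48.52) / 13.61
Y = 68.7 + 8.7 * 26.48 / 13.61
Y = 68.7 + 230.376 / 13.61
Y = 68.7 + 16.927
Y = 85.627

85.627


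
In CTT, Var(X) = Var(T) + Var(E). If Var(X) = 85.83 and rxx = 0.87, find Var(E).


var_true = rxx * var_obs = 0.87 * 85.83 = 74.6721
var_error = var_obs - var_true
var_error = 85.83 - 74.6721
var_error = 11.1579

11.1579


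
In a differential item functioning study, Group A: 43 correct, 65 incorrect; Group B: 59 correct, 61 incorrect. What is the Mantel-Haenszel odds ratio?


Odds_A = 43/65 = 0.6615
Odds_B = 59/61 = 0.9672
OR = Odds_A / Odds_B = 0.6615 / 0.9672
Exactly, OR = (43 * 61) / (65 * 59) = 2623 / 3835
OR = 0.684

0.684


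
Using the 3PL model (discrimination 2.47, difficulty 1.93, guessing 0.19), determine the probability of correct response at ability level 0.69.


logit = 2.47*(0.69 - 1.93) = -3.0628
P* = 1/(1 + exp(--3.0628)) = 0.0447
P = 0.19 + (1 - 0.19) * 0.0447
P = 0.2262

0.2262


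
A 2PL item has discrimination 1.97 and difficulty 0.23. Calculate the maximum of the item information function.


For 2PL, max info at theta = b = 0.23
I_max = a^2 / 4 = 1.97^2 / 4
= 3.8809 / 4
I_max = 0.9702

0.9702


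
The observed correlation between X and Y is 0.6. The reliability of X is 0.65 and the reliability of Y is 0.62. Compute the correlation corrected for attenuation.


r_corrected = rxy / sqrt(rxx * ryy)
= 0.6 / sqrt(0.65 * 0.62)
= 0.6 / sqrt(0.403)
= 0.6 / 0.634823
r_corrected = 0.9451

0.9451


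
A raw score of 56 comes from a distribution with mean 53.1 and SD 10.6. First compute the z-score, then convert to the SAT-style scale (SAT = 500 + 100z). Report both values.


z = (X - mean) / SD = (56 - 53.1) / 10.6
z = 2.9 / 10.6
z = 0.2736
SAT-scale = SAT = 500 + 100z
Carry z at full precision (z = 2.9 / 10.6) into the conversion:
SAT-scale = 500 + 100 * (2.9 / 10.6) = 500 + 290 / 10.6
SAT-scale = 500 + 27.3585
SAT-scale = 527.3585

527.3585


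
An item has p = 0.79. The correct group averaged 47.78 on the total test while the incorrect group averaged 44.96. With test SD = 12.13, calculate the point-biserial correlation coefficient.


q = 1 - p = 0.21
rpb = ((M1 - M0) / SD) * sqrt(p * q)
rpb = ((47.78 - 44.96) / 12.13) * sqrt(0.79 * 0.21)
rpb = 0.0947

0.0947


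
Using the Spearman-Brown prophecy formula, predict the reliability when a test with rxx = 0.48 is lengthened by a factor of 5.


r_new = (n * rxx) / (1 + (n-1) * rxx)
r_new = (5 * 0.48) / (1 + 4 * 0.48)
r_new = 2.4 / 2.92
r_new = 0.8219

0.8219


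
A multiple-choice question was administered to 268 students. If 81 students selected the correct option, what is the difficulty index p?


Item difficulty p = number correct / total examinees
p = 81 / 268
p = 0.3022

0.3022


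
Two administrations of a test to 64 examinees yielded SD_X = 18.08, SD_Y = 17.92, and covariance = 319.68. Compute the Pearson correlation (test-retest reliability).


r = cov(X,Y) / (SD_X * SD_Y)
r = 319.68 / (18.08 * 17.92)
r = 319.68 / 323.9936
r = 0.9867

0.9867


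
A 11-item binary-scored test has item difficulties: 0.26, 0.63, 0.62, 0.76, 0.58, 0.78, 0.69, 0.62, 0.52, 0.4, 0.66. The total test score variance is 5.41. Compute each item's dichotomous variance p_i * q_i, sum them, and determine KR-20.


For each item, compute p_i * q_i:
  Item 1: 0.26 * 0.74 = 0.1924
  Item 2: 0.63 * 0.37 = 0.2331
  Item 3: 0.62 * 0.38 = 0.2356
  Item 4: 0.76 * 0.24 = 0.1824
  Item 5: 0.58 * 0.42 = 0.2436
  Item 6: 0.78 * 0.22 = 0.1716
  Item 7: 0.69 * 0.31 = 0.2139
  Item 8: 0.62 * 0.38 = 0.2356
  Item 9: 0.52 * 0.48 = 0.2496
  Item 10: 0.4 * 0.6 = 0.24
  Item 11: 0.66 * 0.34 = 0.2244
Sum(p_i * q_i) = 0.1924 + 0.2331 + 0.2356 + 0.1824 + 0.2436 + 0.1716 + 0.2139 + 0.2356 + 0.2496 + 0.24 + 0.2244 = 2.4222
KR-20 = (k/(k-1)) * (1 - Sum(p_i*q_i) / Var_total)
= (11/10) * (1 - 2.4222/5.41)
= 1.1 * 0.5523
KR-20 = 0.6075

0.6075


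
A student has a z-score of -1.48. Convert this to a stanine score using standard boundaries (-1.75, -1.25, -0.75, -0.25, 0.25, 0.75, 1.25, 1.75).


Stanine boundaries: [-1.75, -1.25, -0.75, -0.25, 0.25, 0.75, 1.25, 1.75]
z = -1.48
Check each boundary:
  z >= -1.75 -> could be stanine 2
  z < -1.25
  z < -0.75
  z < -0.25
  z < 0.25
  z < 0.75
  z < 1.25
  z < 1.75
Highest qualifying boundary gives stanine = 2

2


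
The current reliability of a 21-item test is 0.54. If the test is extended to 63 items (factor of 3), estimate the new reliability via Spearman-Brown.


r_new = (n * rxx) / (1 + (n-1) * rxx)
r_new = (3 * 0.54) / (1 + 2 * 0.54)
r_new = 1.62 / 2.08
r_new = 0.7788

0.7788


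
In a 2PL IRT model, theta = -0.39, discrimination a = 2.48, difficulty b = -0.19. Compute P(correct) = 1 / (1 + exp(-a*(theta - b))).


a*(theta - b) = 2.48 * (-0.39 - -0.19) = -0.496
exp(--0.496) = 1.6421
P = 1 / (1 + 1.6421)
P = 0.3785

0.3785


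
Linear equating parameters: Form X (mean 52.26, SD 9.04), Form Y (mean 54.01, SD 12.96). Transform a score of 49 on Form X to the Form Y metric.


slope = SD_Y / SD_X = 12.96 / 9.04 ~ 1.4336
intercept = mean_Y - slope * mean_X = 54.01 - (12.96 / 9.04) * 52.26 ~ -20.9114
Y = slope * X + intercept. To avoid rounding drift from the rounded slope/intercept, evaluate the equivalent form Y = mean_Y + SD_Y * (X - mean_X) / SD_X at full precision:
Y = 54.01 + 12.96 * (49 - 52.26) / 9.04
Y = 54.01 - 12.96 * 3.26 / 9.04
Y = 54.01 - 42.2496 / 9.04
Y = 54.01 - 4.6736
Y = 49.3364

49.3364


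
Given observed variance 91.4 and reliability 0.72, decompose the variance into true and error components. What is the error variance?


var_true = rxx * var_obs = 0.72 * 91.4 = 65.808
var_error = var_obs - var_true
var_error = 91.4 - 65.808
var_error = 25.592

25.592


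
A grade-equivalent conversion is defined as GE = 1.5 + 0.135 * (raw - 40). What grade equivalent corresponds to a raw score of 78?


raw - median = 78 - 40 = 38
slope * diff = 0.135 * 38 = 5.13
GE = 1.5 + 5.13
GE = 6.63

6.63


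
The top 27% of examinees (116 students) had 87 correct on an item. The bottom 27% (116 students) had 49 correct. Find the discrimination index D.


p_upper = 87/116 = 0.75
p_lower = 49/116 = 0.4224
D = 0.75 - 0.4224 = 0.3276

0.3276


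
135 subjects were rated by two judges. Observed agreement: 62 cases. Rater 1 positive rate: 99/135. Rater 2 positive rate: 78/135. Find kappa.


P_o = 62/135 = 0.459259
P_e = (99*78 + 36*57) / 18225 = 0.536296
kappa = (P_o - P_e) / (1 - P_e)
kappa = (0.459259 - 0.536296) / (1 - 0.536296)
kappa = -0.1661

-0.1661


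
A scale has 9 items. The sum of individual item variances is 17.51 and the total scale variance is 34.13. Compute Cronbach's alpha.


alpha = (k/(k-1)) * (1 - sum(si^2)/s_total^2)
= (9/8) * (1 - 17.51/34.13)
alpha = 0.5478

0.5478


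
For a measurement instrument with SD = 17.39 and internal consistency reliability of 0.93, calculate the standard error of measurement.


SEM = SD * sqrt(1 - rxx)
SEM = 17.39 * sqrt(1 - 0.93)
SEM = 17.39 * sqrt(0.07) = 17.39 * 0.264575
SEM = 4.601

4.601


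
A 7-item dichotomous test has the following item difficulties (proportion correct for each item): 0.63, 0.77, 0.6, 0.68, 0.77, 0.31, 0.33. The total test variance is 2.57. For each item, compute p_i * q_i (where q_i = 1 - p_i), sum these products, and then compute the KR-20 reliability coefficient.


For each item, compute p_i * q_i:
  Item 1: 0.63 * 0.37 = 0.2331
  Item 2: 0.77 * 0.23 = 0.1771
  Item 3: 0.6 * 0.4 = 0.24
  Item 4: 0.68 * 0.32 = 0.2176
  Item 5: 0.77 * 0.23 = 0.1771
  Item 6: 0.31 * 0.69 = 0.2139
  Item 7: 0.33 * 0.67 = 0.2211
Sum(p_i * q_i) = 0.2331 + 0.1771 + 0.24 + 0.2176 + 0.1771 + 0.2139 + 0.2211 = 1.4799
KR-20 = (k/(k-1)) * (1 - Sum(p_i*q_i) / Var_total)
= (7/6) * (1 - 1.4799/2.57)
= 1.1667 * 0.4242
KR-20 = 0.4949

0.4949


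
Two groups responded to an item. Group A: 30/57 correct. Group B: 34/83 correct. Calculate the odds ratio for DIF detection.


Odds_A = 30/27 = 1.1111
Odds_B = 34/49 = 0.6939
OR = Odds_A / Odds_B = 1.1111 / 0.6939
Exactly, OR = (30 * 49) / (27 * 34) = 1470 / 918
OR = 1.6013

1.6013


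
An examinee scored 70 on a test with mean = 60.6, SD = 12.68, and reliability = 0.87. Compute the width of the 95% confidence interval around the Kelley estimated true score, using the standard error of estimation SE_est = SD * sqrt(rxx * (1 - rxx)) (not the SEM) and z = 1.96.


True score estimate = 0.87*70 + 0.13*60.6 = 68.778
SE_est = SD * sqrt(rxx * (1 - rxx)) = 12.68 * sqrt(0.87 * 0.13) = 12.68 * sqrt(0.1131) = 4.264328
CI = T_est +/- z * SE_est, so width = 2 * z * SE_est = 2 * 1.96 * 4.264328
Width = 16.7162

16.7162


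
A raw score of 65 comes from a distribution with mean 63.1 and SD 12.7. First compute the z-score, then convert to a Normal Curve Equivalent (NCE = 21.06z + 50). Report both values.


z = (X - mean) / SD = (65 - 63.1) / 12.7
z = 1.9 / 12.7
z = 0.1496
NCE = NCE = 21.06z + 50
Carry z at full precision (z = 1.9 / 12.7) into the conversion:
NCE = 21.06 * (1.9 / 12.7) + 50 = 40.014 / 12.7 + 50
NCE = 3.1507 + 50
NCE = 53.1507

53.1507


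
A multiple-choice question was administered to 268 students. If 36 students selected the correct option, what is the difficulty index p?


Item difficulty p = number correct / total examinees
p = 36 / 268
p = 0.1343

0.1343


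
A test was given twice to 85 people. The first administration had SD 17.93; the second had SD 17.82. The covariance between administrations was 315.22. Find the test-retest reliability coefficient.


r = cov(X,Y) / (SD_X * SD_Y)
r = 315.22 / (17.93 * 17.82)
r = 315.22 / 319.5126
r = 0.9866

0.9866


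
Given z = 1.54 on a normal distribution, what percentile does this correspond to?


CDF(z) = 0.5 * (1 + erf(z/sqrt(2)))
erf(1.0889) = 0.8764
CDF = 0.9382
Percentile rank = 0.9382 * 100 = 93.82

93.82


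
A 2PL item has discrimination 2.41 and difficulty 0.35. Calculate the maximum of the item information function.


For 2PL, max info at theta = b = 0.35
I_max = a^2 / 4 = 2.41^2 / 4
= 5.8081 / 4
I_max = 1.452

1.452


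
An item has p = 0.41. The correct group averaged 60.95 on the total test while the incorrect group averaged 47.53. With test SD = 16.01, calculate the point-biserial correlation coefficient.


q = 1 - p = 0.59
rpb = ((M1 - M0) / SD) * sqrt(p * q)
rpb = ((60.95 - 47.53) / 16.01) * sqrt(0.41 * 0.59)
rpb = 0.4123

0.4123


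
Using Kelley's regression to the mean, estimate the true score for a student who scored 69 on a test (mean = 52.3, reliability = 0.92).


T_est = rxx * X + (1 - rxx) * mean
T_est = 0.92 * 69 + 0.08 * 52.3
T_est = 63.48 + 4.184
T_est = 67.664

67.664


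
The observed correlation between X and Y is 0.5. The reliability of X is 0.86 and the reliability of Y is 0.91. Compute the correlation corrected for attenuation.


r_corrected = rxy / sqrt(rxx * ryy)
= 0.5 / sqrt(0.86 * 0.91)
= 0.5 / sqrt(0.7826)
= 0.5 / 0.884647
r_corrected = 0.5652

0.5652
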